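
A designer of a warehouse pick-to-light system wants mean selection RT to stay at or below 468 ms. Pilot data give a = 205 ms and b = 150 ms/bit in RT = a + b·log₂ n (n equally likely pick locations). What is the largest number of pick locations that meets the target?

Set 205 + 150·log₂ n ≤ 468 → log₂ n ≤ (468 − 205)/150 = 1.7533.
So n ≤ 2^1.7533 = 3.371; the largest integer n is 3.

3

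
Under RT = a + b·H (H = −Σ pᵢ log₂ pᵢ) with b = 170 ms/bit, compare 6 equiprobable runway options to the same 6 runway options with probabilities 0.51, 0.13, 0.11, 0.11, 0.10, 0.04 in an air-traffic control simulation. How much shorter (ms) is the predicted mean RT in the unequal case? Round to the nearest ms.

83 ms

Equiprobable entropy H₀ = log₂ 6 = 2.5850 bits.
Skewed entropy H = −Σ pᵢ log₂ pᵢ = 2.0966 bits.
ΔRT = b·(H₀ − H) = 170 × 0.4884 = 83.02 ms.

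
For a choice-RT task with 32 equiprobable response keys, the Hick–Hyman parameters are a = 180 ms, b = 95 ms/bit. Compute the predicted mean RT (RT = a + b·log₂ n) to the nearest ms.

log₂(32) = 5 bits, so RT = 180 + 95 × 5 ≈ 655.000 ms.

655 ms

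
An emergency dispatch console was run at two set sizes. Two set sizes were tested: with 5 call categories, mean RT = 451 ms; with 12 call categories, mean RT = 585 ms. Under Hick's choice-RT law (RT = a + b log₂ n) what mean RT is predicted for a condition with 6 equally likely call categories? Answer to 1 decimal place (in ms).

Solve the two-equation system in a and b:
  b = (585 − 451) / (log₂ 12 − log₂ 5) = 134 / (3.5850 − 2.3219) = 106.094 ms/bit
  a = 451 − 106.094 × 2.3219 = 204.658 ms
Then RT(6) = 204.658 + 106.094 × log₂ 6 = 204.658 + 106.094 × 2.5850 ≈ 478.906 ms.

478.9 ms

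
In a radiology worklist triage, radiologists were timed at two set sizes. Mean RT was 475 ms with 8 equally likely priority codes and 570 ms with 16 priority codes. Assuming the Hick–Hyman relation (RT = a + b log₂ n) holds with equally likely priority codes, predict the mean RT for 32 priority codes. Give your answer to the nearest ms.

Fit slope and intercept:
  b = (570 − 475) / (log₂ 16 − log₂ 8) = 95 / (4 − 3) = 95 ms/bit
  a = 475 − 95 × 3 = 190 ms
Then RT(32) = 190 + 95 × log₂ 32 = 190 + 95 × 5 ≈ 665.000 ms.

665 ms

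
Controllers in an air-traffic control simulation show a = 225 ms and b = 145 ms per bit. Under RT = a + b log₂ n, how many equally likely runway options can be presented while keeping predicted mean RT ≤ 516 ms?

145·log₂ n ≤ 516 − 225 = 291, giving log₂ n ≤ 2.0069 and n ≤ 4.019. The largest whole number is 4.

4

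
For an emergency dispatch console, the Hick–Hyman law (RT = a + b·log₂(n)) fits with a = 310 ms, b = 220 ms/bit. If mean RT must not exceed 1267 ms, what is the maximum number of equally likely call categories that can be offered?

20

220·log₂ n ≤ 1267 − 310 = 957, giving log₂ n ≤ 4.3500 and n ≤ 20.393. The largest whole number is 20.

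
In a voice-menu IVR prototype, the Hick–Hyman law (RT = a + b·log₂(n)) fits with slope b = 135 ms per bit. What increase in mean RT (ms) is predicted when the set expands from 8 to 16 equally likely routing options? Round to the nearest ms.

Only the slope matters, since a is common to both: ΔRT = b·log₂(n₂/n₁).
log₂(16) − log₂(8) = log₂(16/8) = log₂(2) = 1.
ΔRT = 135 × 1.0000 = 135.000 ms.

135 ms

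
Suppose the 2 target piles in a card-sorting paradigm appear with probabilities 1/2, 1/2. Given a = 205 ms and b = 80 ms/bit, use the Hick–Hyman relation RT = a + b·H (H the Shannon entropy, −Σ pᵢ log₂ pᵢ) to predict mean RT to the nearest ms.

Each term −pᵢ log₂ pᵢ: 0.5·1 + 0.5·1; summed, H = 1.000 bits.
Mean RT = a + bH = 205 + 80·1.000 = 285.00 ms.

285 ms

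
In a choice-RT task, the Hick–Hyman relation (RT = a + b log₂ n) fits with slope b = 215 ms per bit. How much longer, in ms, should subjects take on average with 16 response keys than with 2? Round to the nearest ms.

ΔRT = (a + b log₂ n₂) − (a + b log₂ n₁) = b·(log₂ n₂ − log₂ n₁).
log₂(16) − log₂(2) = log₂(16/2) = log₂(8) = 3.
ΔRT = 215 × 3.0000 = 645.000 ms.

645 ms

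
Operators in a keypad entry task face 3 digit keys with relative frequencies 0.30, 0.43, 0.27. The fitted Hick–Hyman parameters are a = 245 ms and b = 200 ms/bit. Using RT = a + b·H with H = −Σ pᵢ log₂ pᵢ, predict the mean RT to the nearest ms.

556 ms

H = 0.30·log₂(1/0.30) + 0.43·log₂(1/0.43) + 0.27·log₂(1/0.27) = 1.5547 bits.
RT = 245 + 200 × 1.5547 = 555.94 ms.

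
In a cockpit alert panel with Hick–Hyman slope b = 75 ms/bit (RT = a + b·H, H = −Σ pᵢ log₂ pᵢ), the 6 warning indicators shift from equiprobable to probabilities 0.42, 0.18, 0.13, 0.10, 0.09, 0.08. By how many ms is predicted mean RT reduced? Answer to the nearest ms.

22 ms

Equiprobable entropy H₀ = log₂ 6 = 2.5850 bits.
Skewed entropy H = −Σ pᵢ log₂ pᵢ = 2.2900 bits.
ΔRT = b·(H₀ − H) = 75 × 0.2950 = 22.13 ms.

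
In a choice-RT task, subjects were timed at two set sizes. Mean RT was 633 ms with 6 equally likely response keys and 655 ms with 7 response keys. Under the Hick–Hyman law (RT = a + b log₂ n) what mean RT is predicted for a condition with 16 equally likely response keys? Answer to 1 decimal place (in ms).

773.0 ms

Fit slope and intercept:
  b = (655 − 633) / (log₂ 7 − log₂ 6) = 22 / (2.8074 − 2.5850) = 98.924 ms/bit
  a = 633 − 98.924 × 2.5850 = 377.285 ms
Then RT(16) = 377.285 + 98.924 × log₂ 16 = 377.285 + 98.924 × 4 ≈ 772.982 ms.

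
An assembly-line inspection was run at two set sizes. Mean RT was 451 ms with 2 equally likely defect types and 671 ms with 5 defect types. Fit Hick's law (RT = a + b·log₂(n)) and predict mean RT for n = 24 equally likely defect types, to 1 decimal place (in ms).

1047.6 ms

With log₂ n on the abscissa the relation is linear; from the two conditions:
  b = (671 − 451) / (log₂ 5 − log₂ 2) = 220 / (2.3219 − 1) = 166.424 ms/bit
  a = 451 − 166.424 × 1 = 284.576 ms
Then RT(24) = 284.576 + 166.424 × log₂ 24 = 284.576 + 166.424 × 4.5850 ≈ 1047.622 ms.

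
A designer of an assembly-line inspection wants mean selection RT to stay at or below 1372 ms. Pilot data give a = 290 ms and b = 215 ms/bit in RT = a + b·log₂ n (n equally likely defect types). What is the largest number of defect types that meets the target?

Information budget: (1372 − 290)/215 = 5.0326 bits, so n ≤ 2^5.0326 = 32.730 → at most 32.

32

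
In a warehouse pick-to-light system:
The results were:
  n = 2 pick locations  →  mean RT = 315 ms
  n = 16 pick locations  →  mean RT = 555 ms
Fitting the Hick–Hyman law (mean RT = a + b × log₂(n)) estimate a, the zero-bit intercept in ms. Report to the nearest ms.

b = (RT₂ − RT₁)/(log₂ n₂ − log₂ n₁) = (555 − 315)/(4 − 1) = 80 ms/bit.
Intercept: a = 315 − 80·log₂(2) = 235.000 ms.

235 ms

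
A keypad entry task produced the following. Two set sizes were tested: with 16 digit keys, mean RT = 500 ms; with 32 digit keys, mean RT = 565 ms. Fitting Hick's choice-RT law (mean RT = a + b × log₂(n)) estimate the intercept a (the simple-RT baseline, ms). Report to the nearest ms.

240 ms

The slope on a log₂ axis is (565 − 500) / (5 − 4) = 65 ms/bit.
a = RT₁ − b·log₂ n₁ = 500 − 65 × 4 = 240.000 ms.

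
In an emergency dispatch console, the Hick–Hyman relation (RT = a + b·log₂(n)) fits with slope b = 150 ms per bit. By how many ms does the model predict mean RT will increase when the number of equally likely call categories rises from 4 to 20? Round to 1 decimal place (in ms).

Only the slope matters, since a is common to both: ΔRT = b·log₂(n₂/n₁).
log₂(20) − log₂(4) = 4.3219 − 2 = 2.3219.
ΔRT = 150 × 2.3219 = 348.289 ms.

348.3 ms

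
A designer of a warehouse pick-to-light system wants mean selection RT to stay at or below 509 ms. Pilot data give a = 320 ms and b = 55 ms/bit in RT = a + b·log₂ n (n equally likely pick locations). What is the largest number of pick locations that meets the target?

55·log₂ n ≤ 509 − 320 = 189, giving log₂ n ≤ 3.4364 and n ≤ 10.826. The largest whole number is 10.

10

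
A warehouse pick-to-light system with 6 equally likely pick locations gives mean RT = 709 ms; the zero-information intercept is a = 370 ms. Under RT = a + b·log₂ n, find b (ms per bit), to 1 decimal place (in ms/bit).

6 alternatives carry log₂ 6 = 2.5850 bits; the choice cost is 709 − 370 = 339 ms, so b = 339/2.5850 = 131.143 ms/bit.

131.1 ms/bit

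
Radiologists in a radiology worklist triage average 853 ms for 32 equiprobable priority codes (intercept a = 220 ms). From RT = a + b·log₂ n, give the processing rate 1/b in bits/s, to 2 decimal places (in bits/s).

7.90 bits/s

Choice component = 853 − 220 = 633 ms over log₂(32) = 5 bits.
b = 633 / 5 = 126.600 ms/bit, so 1/b = 7.899 bits/s.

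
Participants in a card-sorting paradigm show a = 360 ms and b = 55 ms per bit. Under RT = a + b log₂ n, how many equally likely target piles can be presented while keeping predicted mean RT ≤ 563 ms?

Set 360 + 55·log₂ n ≤ 563 → log₂ n ≤ (563 − 360)/55 = 3.6909.
So n ≤ 2^3.6909 = 12.914; the largest integer n is 12.

12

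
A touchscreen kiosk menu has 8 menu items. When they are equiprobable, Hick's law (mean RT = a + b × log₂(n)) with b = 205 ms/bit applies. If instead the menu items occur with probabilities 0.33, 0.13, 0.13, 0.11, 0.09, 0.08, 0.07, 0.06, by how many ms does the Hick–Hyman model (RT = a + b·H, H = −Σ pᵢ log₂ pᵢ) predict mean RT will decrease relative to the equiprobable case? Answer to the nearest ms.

Equiprobable entropy H₀ = log₂ 8 = 3.0000 bits.
Skewed entropy H = −Σ pᵢ log₂ pᵢ = 2.7596 bits.
ΔRT = b·(H₀ − H) = 205 × 0.2404 = 49.27 ms.

49 ms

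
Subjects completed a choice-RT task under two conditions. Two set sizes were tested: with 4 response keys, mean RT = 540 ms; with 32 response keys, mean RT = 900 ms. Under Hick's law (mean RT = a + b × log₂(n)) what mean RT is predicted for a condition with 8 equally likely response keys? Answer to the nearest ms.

660 ms

With log₂ n on the abscissa the relation is linear; from the two conditions:
  b = (900 − 540) / (log₂ 32 − log₂ 4) = 360 / (5 − 2) = 120 ms/bit
  a = 540 − 120 × 2 = 300 ms
Then RT(8) = 300 + 120 × log₂ 8 = 300 + 120 × 3 ≈ 660.000 ms.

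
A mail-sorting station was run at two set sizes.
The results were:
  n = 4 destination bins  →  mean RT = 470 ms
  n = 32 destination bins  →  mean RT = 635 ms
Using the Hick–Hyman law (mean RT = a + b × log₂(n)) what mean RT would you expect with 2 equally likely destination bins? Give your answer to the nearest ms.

RT is linear in log₂ n, so two points fix the line:
  b = (635 − 470) / (log₂ 32 − log₂ 4) = 165 / (5 − 2) = 55 ms/bit
  a = 470 − 55 × 2 = 360 ms
Then RT(2) = 360 + 55 × log₂ 2 = 360 + 55 × 1 ≈ 415.000 ms.

415 ms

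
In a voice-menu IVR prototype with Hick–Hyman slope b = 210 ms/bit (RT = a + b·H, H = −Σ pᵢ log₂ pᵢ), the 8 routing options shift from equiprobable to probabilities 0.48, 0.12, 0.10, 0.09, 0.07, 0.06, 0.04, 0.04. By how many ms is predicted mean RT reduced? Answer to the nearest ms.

Equiprobable entropy H₀ = log₂ 8 = 3.0000 bits.
Skewed entropy H = −Σ pᵢ log₂ pᵢ = 2.4038 bits.
ΔRT = b·(H₀ − H) = 210 × 0.5962 = 125.21 ms.

125 ms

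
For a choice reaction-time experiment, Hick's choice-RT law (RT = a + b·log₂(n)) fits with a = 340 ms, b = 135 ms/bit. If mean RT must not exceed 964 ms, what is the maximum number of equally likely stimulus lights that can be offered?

Information budget: (964 − 340)/135 = 4.6222 bits, so n ≤ 2^4.6222 = 24.628 → at most 24.

24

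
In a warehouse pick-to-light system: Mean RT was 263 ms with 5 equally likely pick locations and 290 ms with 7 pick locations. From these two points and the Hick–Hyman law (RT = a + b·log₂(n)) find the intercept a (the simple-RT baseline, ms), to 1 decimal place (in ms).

The slope on a log₂ axis is (290 − 263) / (2.8074 − 2.3219) = 55.621 ms/bit.
a = RT₁ − b·log₂ n₁ = 263 − 55.621 × 2.3219 = 133.852 ms.

133.9 ms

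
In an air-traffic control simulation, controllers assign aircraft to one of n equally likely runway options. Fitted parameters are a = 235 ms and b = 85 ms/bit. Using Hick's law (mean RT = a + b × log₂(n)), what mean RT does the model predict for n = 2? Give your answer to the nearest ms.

log₂(2) = 1 bits, so RT = 235 + 85 × 1 ≈ 320.000 ms.

320 ms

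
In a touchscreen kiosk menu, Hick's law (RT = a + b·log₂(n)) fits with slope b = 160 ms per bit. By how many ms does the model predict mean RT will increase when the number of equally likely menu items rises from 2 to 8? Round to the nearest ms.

320 ms

ΔRT = (a + b log₂ n₂) − (a + b log₂ n₁) = b·(log₂ n₂ − log₂ n₁).
log₂(8) − log₂(2) = log₂(8/2) = log₂(4) = 2.
ΔRT = 160 × 2.0000 = 320.000 ms.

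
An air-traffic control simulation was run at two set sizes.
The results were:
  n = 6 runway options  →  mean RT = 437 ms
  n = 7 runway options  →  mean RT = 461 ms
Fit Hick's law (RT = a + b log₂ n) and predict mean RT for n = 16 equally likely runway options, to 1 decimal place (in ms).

RT is linear in log₂ n, so two points fix the line:
  b = (461 − 437) / (log₂ 7 − log₂ 6) = 24 / (2.8074 − 2.5850) = 107.917 ms/bit
  a = 437 − 107.917 × 2.5850 = 158.038 ms
Then RT(16) = 158.038 + 107.917 × log₂ 16 = 158.038 + 107.917 × 4 ≈ 589.707 ms.

589.7 ms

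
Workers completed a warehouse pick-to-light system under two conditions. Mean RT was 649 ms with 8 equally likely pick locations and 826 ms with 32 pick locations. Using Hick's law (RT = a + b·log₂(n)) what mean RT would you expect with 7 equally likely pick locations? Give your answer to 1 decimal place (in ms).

Fit slope and intercept:
  b = (826 − 649) / (log₂ 32 − log₂ 8) = 177 / (5 − 3) = 88.500 ms/bit
  a = 649 − 88.500 × 3 = 383.500 ms
Then RT(7) = 383.500 + 88.500 × log₂ 7 = 383.500 + 88.500 × 2.8074 ≈ 631.951 ms.

632.0 ms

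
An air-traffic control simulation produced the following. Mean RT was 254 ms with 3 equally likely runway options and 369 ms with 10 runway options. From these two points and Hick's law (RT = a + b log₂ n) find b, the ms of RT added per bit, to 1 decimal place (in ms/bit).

66.2 ms/bit

The slope on a log₂ axis is (369 − 254) / (3.3219 − 1.5850) = 66.207 ms/bit.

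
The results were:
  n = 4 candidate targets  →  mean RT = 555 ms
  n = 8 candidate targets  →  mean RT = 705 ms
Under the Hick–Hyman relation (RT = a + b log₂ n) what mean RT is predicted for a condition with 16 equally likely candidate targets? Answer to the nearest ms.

With log₂ n on the abscissa the relation is linear; from the two conditions:
  b = (705 − 555) / (log₂ 8 − log₂ 4) = 150 / (3 − 2) = 150 ms/bit
  a = 555 − 150 × 2 = 255 ms
Then RT(16) = 255 + 150 × log₂ 16 = 255 + 150 × 4 ≈ 855.000 ms.

855 ms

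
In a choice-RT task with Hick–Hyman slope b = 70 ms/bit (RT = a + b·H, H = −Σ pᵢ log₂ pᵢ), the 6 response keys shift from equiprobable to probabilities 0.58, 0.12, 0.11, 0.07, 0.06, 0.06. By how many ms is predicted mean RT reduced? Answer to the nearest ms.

The RT saving is b·ΔH. Equiprobable H₀ = log₂(6) = 2.5850 bits; with the given probabilities H = 1.9288 bits.
b·(H₀ − H) = 70 × (2.5850 − 1.9288) = 45.93 ms.

46 ms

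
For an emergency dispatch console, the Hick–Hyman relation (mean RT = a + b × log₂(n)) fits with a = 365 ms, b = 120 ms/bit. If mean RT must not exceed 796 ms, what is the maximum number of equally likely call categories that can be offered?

Information budget: (796 − 365)/120 = 3.5917 bits, so n ≤ 2^3.5917 = 12.056 → at most 12.

12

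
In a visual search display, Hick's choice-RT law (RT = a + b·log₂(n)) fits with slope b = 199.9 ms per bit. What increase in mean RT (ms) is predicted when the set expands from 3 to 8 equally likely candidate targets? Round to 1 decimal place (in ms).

282.9 ms

The intercept a cancels: ΔRT = b·(log₂ n₂ − log₂ n₁) = b·log₂(n₂/n₁).
log₂(8) − log₂(3) = 3 − 1.5850 = 1.4150.
ΔRT = 199.9 × 1.4150 = 282.866 ms.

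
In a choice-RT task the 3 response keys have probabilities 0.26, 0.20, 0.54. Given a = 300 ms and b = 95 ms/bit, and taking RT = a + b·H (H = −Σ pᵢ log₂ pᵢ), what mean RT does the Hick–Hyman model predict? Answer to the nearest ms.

H = 0.26·log₂(1/0.26) + 0.20·log₂(1/0.20) + 0.54·log₂(1/0.54) = 1.4497 bits.
RT = 300 + 95 × 1.4497 = 437.72 ms.

438 ms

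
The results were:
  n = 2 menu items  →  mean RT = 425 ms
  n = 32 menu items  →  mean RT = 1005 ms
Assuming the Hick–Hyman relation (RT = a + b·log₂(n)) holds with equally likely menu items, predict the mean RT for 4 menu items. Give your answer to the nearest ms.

With log₂ n on the abscissa the relation is linear; from the two conditions:
  b = (1005 − 425) / (log₂ 32 − log₂ 2) = 580 / (5 − 1) = 145 ms/bit
  a = 425 − 145 × 1 = 280 ms
Then RT(4) = 280 + 145 × log₂ 4 = 280 + 145 × 2 ≈ 570.000 ms.

570 ms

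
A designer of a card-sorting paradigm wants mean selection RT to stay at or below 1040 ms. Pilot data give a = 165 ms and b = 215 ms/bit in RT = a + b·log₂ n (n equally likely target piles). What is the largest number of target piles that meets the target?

Set 165 + 215·log₂ n ≤ 1040 → log₂ n ≤ (1040 − 165)/215 = 4.0698.
So n ≤ 2^4.0698 = 16.793; the largest integer n is 16.

16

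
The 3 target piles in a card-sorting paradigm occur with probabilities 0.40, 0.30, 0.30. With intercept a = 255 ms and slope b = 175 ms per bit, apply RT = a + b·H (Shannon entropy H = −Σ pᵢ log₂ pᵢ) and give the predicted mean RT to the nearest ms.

H = 0.40·log₂(1/0.40) + 0.30·log₂(1/0.30) + 0.30·log₂(1/0.30) = 1.5710 bits.
RT = 255 + 175 × 1.5710 = 529.92 ms.

530 ms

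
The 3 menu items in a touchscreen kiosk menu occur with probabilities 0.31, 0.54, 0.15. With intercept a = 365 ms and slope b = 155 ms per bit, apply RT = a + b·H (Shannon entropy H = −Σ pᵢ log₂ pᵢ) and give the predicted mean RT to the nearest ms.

584 ms

Entropy contributions −pᵢ log₂ pᵢ: 0.5238, 0.4800, 0.4105; sum H = 1.4144 bits.
RT = a + bH = 365 + 155·1.4144 = 584.23 ms.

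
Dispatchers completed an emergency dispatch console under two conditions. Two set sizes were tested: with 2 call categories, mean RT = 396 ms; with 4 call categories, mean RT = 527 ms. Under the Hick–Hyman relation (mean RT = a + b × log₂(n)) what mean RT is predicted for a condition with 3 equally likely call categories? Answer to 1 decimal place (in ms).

472.6 ms

Fit slope and intercept:
  b = (527 − 396) / (log₂ 4 − log₂ 2) = 131 / (2 − 1) = 131.000 ms/bit
  a = 396 − 131.000 × 1 = 265.000 ms
Then RT(3) = 265.000 + 131.000 × log₂ 3 = 265.000 + 131.000 × 1.5850 ≈ 472.630 ms.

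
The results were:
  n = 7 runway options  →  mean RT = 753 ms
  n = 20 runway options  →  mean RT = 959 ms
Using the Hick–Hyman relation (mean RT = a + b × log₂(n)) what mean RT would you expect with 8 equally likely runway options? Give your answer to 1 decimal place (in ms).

779.2 ms

With log₂ n on the abscissa the relation is linear; from the two conditions:
  b = (959 − 753) / (log₂ 20 − log₂ 7) = 206 / (4.3219 − 2.8074) = 136.012 ms/bit
  a = 753 − 136.012 × 2.8074 = 371.166 ms
Then RT(8) = 371.166 + 136.012 × log₂ 8 = 371.166 + 136.012 × 3 ≈ 779.202 ms.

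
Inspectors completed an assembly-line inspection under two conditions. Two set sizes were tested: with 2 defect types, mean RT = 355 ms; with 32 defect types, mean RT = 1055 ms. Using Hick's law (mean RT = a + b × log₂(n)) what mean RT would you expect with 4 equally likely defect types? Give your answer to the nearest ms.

530 ms

With log₂ n on the abscissa the relation is linear; from the two conditions:
  b = (1055 − 355) / (log₂ 32 − log₂ 2) = 700 / (5 − 1) = 175 ms/bit
  a = 355 − 175 × 1 = 180 ms
Then RT(4) = 180 + 175 × log₂ 4 = 180 + 175 × 2 ≈ 530.000 ms.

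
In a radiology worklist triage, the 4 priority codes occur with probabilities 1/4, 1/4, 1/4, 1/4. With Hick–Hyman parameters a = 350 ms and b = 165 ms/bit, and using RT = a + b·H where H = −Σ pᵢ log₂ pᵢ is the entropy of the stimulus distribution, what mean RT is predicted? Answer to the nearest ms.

Each term −pᵢ log₂ pᵢ: 0.25·2 + 0.25·2 + 0.25·2 + 0.25·2; summed, H = 2.000 bits.
Mean RT = a + bH = 350 + 165·2.000 = 680.00 ms.

680 ms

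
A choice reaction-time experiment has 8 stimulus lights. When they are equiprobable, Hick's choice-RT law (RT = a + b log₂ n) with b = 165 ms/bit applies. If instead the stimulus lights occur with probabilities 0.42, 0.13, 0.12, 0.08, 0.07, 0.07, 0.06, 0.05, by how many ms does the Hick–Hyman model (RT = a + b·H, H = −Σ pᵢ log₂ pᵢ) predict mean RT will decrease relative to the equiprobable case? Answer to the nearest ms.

72 ms

The RT saving is b·ΔH. Equiprobable H₀ = log₂(8) = 3.0000 bits; with the given probabilities H = 2.5636 bits.
b·(H₀ − H) = 165 × (3.0000 − 2.5636) = 72.00 ms.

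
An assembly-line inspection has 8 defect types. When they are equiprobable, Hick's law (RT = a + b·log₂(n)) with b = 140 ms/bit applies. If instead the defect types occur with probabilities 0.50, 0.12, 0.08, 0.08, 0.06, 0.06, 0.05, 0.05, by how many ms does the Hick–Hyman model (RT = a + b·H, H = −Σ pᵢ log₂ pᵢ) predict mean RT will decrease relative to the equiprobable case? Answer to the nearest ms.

Equiprobable entropy H₀ = log₂ 8 = 3.0000 bits.
Skewed entropy H = −Σ pᵢ log₂ pᵢ = 2.3693 bits.
ΔRT = b·(H₀ − H) = 140 × 0.6307 = 88.29 ms.

88 ms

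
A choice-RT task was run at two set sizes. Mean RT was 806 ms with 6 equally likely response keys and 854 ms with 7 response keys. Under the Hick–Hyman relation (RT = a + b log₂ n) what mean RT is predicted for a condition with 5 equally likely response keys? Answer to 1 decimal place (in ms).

With log₂ n on the abscissa the relation is linear; from the two conditions:
  b = (854 − 806) / (log₂ 7 − log₂ 6) = 48 / (2.8074 − 2.5850) = 215.835 ms/bit
  a = 806 − 215.835 × 2.5850 = 248.075 ms
Then RT(5) = 248.075 + 215.835 × log₂ 5 = 248.075 + 215.835 × 2.3219 ≈ 749.228 ms.

749.2 ms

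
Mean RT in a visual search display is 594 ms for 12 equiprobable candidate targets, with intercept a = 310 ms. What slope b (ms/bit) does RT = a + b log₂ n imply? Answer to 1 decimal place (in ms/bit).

b = (594 − 310) / log₂(12) = 284 / 3.5850 = 79.220 ms/bit.

79.2 ms/bit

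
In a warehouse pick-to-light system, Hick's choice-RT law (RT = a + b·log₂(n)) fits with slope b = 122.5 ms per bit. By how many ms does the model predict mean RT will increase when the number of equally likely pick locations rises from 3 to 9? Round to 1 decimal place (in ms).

194.2 ms

Only the slope matters, since a is common to both: ΔRT = b·log₂(n₂/n₁).
log₂(9) − log₂(3) = 3.1699 − 1.5850 = 1.5850.
ΔRT = 122.5 × 1.5850 = 194.158 ms.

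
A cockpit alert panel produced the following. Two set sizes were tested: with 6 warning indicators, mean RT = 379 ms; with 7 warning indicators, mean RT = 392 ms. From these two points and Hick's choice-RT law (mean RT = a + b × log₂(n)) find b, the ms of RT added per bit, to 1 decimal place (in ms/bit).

58.5 ms/bit

The slope on a log₂ axis is (392 − 379) / (2.8074 − 2.5850) = 58.455 ms/bit.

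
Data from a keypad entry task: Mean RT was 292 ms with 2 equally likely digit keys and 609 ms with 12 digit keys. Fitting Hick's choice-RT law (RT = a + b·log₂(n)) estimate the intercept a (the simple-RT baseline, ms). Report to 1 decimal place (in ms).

Slope: b = (609 − 292) / (log₂ 12 − log₂ 2) = 317/2.5850 = 122.632 ms/bit.
Intercept: a = 292 − 122.632·log₂(2) = 169.368 ms.

169.4 ms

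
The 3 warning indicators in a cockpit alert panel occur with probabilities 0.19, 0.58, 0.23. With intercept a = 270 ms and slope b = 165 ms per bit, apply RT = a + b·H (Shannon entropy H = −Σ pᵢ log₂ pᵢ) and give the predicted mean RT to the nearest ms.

Entropy contributions −pᵢ log₂ pᵢ: 0.4552, 0.4558, 0.4877; sum H = 1.3987 bits.
RT = a + bH = 270 + 165·1.3987 = 500.79 ms.

501 ms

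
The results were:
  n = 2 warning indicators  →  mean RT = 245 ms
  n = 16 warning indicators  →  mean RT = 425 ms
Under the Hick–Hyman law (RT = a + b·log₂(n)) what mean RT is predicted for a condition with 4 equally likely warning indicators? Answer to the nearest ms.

RT is linear in log₂ n, so two points fix the line:
  b = (425 − 245) / (log₂ 16 − log₂ 2) = 180 / (4 − 1) = 60 ms/bit
  a = 245 − 60 × 1 = 185 ms
Then RT(4) = 185 + 60 × log₂ 4 = 185 + 60 × 2 ≈ 305.000 ms.

305 ms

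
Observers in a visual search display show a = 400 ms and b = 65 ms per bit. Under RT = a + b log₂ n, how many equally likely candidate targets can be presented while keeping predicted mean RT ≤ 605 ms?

Information budget: (605 − 400)/65 = 3.1538 bits, so n ≤ 2^3.1538 = 8.900 → at most 8.

8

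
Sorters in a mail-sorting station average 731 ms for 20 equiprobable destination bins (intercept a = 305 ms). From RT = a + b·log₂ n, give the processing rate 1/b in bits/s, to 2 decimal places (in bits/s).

Choice component = 731 − 305 = 426 ms over log₂(20) = 4.3219 bits.
b = 426 / 4.3219 = 98.567 ms/bit, so 1/b = 10.145 bits/s.

10.15 bits/s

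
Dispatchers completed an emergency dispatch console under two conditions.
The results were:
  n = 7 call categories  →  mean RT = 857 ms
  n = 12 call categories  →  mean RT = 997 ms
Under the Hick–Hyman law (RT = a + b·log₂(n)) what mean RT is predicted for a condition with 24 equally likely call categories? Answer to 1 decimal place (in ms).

1177.0 ms

RT is linear in log₂ n, so two points fix the line:
  b = (997 − 857) / (log₂ 12 − log₂ 7) = 140 / (3.5850 − 2.8074) = 180.039 ms/bit
  a = 857 − 180.039 × 2.8074 = 351.566 ms
Then RT(24) = 351.566 + 180.039 × log₂ 24 = 351.566 + 180.039 × 4.5850 ≈ 1177.039 ms.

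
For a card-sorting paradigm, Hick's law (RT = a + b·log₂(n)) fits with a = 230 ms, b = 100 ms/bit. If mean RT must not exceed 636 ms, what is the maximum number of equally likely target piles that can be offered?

Set 230 + 100·log₂ n ≤ 636 → log₂ n ≤ (636 − 230)/100 = 4.0600.
So n ≤ 2^4.0600 = 16.679; the largest integer n is 16.

16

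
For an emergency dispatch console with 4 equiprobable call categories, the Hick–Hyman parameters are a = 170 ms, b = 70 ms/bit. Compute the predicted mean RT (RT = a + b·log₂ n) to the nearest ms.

310 ms

log₂(4) = 2 bits, so RT = 170 + 70 × 2 ≈ 310.000 ms.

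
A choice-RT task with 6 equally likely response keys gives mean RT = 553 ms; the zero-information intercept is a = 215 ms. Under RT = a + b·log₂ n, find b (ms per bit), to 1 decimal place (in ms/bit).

130.8 ms/bit

b = (553 − 215) / log₂(6) = 338 / 2.5850 = 130.756 ms/bit.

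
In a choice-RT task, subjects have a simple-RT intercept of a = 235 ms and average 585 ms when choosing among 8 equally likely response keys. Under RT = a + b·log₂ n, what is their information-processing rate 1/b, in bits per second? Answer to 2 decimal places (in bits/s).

b = (585 − 235)/log₂ 8 = 350/3 = 116.667 ms per bit = 0.11667 s/bit; the reciprocal is 8.571 bits/s.

8.57 bits/s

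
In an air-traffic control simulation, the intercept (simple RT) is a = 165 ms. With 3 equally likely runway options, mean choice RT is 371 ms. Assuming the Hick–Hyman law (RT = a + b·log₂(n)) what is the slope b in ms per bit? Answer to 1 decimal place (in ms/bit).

3 alternatives carry log₂ 3 = 1.5850 bits; the choice cost is 371 − 165 = 206 ms, so b = 206/1.5850 = 129.972 ms/bit.

130.0 ms/bit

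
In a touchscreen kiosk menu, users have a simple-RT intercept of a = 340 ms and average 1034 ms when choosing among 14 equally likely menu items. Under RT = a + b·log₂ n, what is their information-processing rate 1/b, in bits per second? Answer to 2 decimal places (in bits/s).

5.49 bits/s

b = (1034 − 340)/log₂ 14 = 694/3.8074 = 182.279 ms per bit = 0.18228 s/bit; the reciprocal is 5.486 bits/s.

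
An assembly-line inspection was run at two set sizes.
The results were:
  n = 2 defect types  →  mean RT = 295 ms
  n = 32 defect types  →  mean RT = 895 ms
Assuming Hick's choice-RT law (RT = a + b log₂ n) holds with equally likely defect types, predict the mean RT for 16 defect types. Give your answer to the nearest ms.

745 ms

RT is linear in log₂ n, so two points fix the line:
  b = (895 − 295) / (log₂ 32 − log₂ 2) = 600 / (5 − 1) = 150 ms/bit
  a = 295 − 150 × 1 = 145 ms
Then RT(16) = 145 + 150 × log₂ 16 = 145 + 150 × 4 ≈ 745.000 ms.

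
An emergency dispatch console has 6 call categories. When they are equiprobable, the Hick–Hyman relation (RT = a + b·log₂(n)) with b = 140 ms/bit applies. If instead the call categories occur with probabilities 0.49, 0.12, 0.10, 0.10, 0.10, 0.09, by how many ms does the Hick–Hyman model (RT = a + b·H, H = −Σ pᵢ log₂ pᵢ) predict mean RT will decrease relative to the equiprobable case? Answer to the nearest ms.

The RT saving is b·ΔH. Equiprobable H₀ = log₂(6) = 2.5850 bits; with the given probabilities H = 2.1806 bits.
b·(H₀ − H) = 140 × (2.5850 − 2.1806) = 56.61 ms.

57 ms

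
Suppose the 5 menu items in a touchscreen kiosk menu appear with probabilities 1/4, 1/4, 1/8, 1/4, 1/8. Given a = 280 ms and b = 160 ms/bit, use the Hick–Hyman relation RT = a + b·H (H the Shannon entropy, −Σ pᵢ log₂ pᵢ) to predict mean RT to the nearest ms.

Each term −pᵢ log₂ pᵢ: 0.25·2 + 0.25·2 + 0.125·3 + 0.25·2 + 0.125·3; summed, H = 2.250 bits.
Mean RT = a + bH = 280 + 160·2.250 = 640.00 ms.

640 ms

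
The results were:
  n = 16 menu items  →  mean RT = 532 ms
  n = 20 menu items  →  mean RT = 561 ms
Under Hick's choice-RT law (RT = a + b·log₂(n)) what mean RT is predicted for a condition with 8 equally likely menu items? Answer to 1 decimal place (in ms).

Fit slope and intercept:
  b = (561 − 532) / (log₂ 20 − log₂ 16) = 29 / (4.3219 − 4) = 90.082 ms/bit
  a = 532 − 90.082 × 4 = 171.671 ms
Then RT(8) = 171.671 + 90.082 × log₂ 8 = 171.671 + 90.082 × 3 ≈ 441.918 ms.

441.9 ms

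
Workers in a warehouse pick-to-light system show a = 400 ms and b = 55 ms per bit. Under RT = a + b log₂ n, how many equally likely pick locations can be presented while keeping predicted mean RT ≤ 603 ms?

Set 400 + 55·log₂ n ≤ 603 → log₂ n ≤ (603 − 400)/55 = 3.6909.
So n ≤ 2^3.6909 = 12.914; the largest integer n is 12.

12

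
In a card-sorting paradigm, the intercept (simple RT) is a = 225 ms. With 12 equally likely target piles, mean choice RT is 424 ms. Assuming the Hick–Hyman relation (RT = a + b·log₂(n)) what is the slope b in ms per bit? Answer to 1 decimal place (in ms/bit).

12 alternatives carry log₂ 12 = 3.5850 bits; the choice cost is 424 − 225 = 199 ms, so b = 199/3.5850 = 55.510 ms/bit.

55.5 ms/bit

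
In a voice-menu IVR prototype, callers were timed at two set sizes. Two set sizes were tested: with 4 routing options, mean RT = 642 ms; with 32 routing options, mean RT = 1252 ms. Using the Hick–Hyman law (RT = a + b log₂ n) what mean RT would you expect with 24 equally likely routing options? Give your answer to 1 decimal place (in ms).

1167.6 ms

RT is linear in log₂ n, so two points fix the line:
  b = (1252 − 642) / (log₂ 32 − log₂ 4) = 610 / (5 − 2) = 203.333 ms/bit
  a = 642 − 203.333 × 2 = 235.333 ms
Then RT(24) = 235.333 + 203.333 × log₂ 24 = 235.333 + 203.333 × 4.5850 ≈ 1167.609 ms.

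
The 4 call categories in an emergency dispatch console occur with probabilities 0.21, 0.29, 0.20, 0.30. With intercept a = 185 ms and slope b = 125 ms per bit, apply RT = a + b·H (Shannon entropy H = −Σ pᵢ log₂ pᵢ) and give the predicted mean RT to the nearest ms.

432 ms

H = 0.21·log₂(1/0.21) + 0.29·log₂(1/0.29) + 0.20·log₂(1/0.20) + 0.30·log₂(1/0.30) = 1.9762 bits.
RT = 185 + 125 × 1.9762 = 432.03 ms.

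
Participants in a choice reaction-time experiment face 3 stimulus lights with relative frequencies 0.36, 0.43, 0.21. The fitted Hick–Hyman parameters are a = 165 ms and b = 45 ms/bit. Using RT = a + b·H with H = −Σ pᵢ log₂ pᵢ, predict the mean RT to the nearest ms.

Entropy contributions −pᵢ log₂ pᵢ: 0.5306, 0.5236, 0.4728; sum H = 1.5270 bits.
RT = a + bH = 165 + 45·1.5270 = 233.72 ms.

234 ms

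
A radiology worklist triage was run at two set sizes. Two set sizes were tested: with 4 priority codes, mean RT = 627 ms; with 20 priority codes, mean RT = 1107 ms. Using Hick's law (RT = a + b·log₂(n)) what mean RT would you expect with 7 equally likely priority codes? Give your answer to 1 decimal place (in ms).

793.9 ms

Fit slope and intercept:
  b = (1107 − 627) / (log₂ 20 − log₂ 4) = 480 / (4.3219 − 2) = 206.725 ms/bit
  a = 627 − 206.725 × 2 = 213.551 ms
Then RT(7) = 213.551 + 206.725 × log₂ 7 = 213.551 + 206.725 × 2.8074 ≈ 793.900 ms.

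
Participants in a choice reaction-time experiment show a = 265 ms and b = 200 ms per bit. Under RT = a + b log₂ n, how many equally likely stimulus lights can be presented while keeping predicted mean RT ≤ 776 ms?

Information budget: (776 − 265)/200 = 2.5550 bits, so n ≤ 2^2.5550 = 5.877 → at most 5.

5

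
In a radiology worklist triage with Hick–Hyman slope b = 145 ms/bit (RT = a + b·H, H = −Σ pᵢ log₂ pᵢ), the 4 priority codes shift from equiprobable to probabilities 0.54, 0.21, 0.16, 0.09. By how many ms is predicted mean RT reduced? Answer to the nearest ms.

Equiprobable entropy H₀ = log₂ 4 = 2.0000 bits.
Skewed entropy H = −Σ pᵢ log₂ pᵢ = 1.6885 bits.
ΔRT = b·(H₀ − H) = 145 × 0.3115 = 45.16 ms.

45 ms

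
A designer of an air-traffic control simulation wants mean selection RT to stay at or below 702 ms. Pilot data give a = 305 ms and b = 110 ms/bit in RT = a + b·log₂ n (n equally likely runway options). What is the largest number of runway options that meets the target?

110·log₂ n ≤ 702 − 305 = 397, giving log₂ n ≤ 3.6091 and n ≤ 12.202. The largest whole number is 12.

12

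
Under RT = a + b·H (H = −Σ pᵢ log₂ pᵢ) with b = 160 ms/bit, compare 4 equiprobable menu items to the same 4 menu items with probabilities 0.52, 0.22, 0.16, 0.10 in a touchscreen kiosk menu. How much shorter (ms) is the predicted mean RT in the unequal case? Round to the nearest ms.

44 ms

The RT saving is b·ΔH. Equiprobable H₀ = log₂(4) = 2.0000 bits; with the given probabilities H = 1.7264 bits.
b·(H₀ − H) = 160 × (2.0000 − 1.7264) = 43.78 ms.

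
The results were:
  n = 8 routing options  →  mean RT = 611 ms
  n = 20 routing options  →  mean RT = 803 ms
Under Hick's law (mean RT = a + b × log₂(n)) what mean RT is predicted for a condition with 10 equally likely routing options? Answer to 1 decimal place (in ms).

657.8 ms

Solve the two-equation system in a and b:
  b = (803 − 611) / (log₂ 20 − log₂ 8) = 192 / (4.3219 − 3) = 145.242 ms/bit
  a = 611 − 145.242 × 3 = 175.273 ms
Then RT(10) = 175.273 + 145.242 × log₂ 10 = 175.273 + 145.242 × 3.3219 ≈ 657.758 ms.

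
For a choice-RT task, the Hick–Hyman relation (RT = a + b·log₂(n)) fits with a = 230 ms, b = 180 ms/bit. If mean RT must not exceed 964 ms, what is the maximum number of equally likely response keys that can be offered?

16

Information budget: (964 − 230)/180 = 4.0778 bits, so n ≤ 2^4.0778 = 16.886 → at most 16.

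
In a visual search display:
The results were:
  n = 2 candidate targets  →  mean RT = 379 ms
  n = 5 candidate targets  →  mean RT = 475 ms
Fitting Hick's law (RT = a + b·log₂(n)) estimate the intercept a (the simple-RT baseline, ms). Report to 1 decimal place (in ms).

The slope on a log₂ axis is (475 − 379) / (2.3219 − 1) = 72.621 ms/bit.
a = RT₁ − b·log₂ n₁ = 379 − 72.621 × 1 = 306.379 ms.

306.4 ms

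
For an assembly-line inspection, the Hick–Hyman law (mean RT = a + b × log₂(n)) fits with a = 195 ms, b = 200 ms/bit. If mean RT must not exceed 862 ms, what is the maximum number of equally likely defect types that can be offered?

10

200·log₂ n ≤ 862 − 195 = 667, giving log₂ n ≤ 3.3350 and n ≤ 10.091. The largest whole number is 10.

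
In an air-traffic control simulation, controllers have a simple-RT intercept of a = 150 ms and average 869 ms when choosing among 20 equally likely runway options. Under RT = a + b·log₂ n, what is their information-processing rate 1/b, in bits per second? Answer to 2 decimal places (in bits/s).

6.01 bits/s

b = (869 − 150)/log₂ 20 = 719/4.3219 = 166.361 ms per bit = 0.16636 s/bit; the reciprocal is 6.011 bits/s.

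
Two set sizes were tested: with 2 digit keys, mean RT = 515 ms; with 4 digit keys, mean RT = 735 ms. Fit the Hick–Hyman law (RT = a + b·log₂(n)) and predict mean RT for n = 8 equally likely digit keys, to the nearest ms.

955 ms

Fit slope and intercept:
  b = (735 − 515) / (log₂ 4 − log₂ 2) = 220 / (2 − 1) = 220 ms/bit
  a = 515 − 220 × 1 = 295 ms
Then RT(8) = 295 + 220 × log₂ 8 = 295 + 220 × 3 ≈ 955.000 ms.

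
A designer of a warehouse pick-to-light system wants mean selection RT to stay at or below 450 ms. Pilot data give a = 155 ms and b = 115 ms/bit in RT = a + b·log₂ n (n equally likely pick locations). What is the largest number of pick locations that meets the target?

5

115·log₂ n ≤ 450 − 155 = 295, giving log₂ n ≤ 2.5652 and n ≤ 5.918. The largest whole number is 5.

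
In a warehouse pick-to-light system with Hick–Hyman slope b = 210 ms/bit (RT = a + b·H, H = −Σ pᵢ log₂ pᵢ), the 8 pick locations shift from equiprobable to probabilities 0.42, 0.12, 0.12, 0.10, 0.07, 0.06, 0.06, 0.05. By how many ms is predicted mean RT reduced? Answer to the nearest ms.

92 ms

The RT saving is b·ΔH. Equiprobable H₀ = log₂(8) = 3.0000 bits; with the given probabilities H = 2.5637 bits.
b·(H₀ − H) = 210 × (3.0000 − 2.5637) = 91.62 ms.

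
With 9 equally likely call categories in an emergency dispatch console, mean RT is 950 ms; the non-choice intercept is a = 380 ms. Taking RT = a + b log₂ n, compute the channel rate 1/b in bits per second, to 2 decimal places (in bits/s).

5.56 bits/s

Choice component = 950 − 380 = 570 ms over log₂(9) = 3.1699 bits.
b = 570 / 3.1699 = 179.815 ms/bit, so 1/b = 5.561 bits/s.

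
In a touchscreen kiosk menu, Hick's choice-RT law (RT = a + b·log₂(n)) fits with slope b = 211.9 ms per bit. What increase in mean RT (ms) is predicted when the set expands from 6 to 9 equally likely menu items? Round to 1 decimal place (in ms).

The intercept a cancels: ΔRT = b·(log₂ n₂ − log₂ n₁) = b·log₂(n₂/n₁).
log₂(9) − log₂(6) = 3.1699 − 2.5850 = 0.5850.
ΔRT = 211.9 × 0.5850 = 123.954 ms.

124.0 ms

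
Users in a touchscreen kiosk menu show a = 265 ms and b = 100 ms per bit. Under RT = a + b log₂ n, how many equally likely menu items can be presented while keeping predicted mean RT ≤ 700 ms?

20

Set 265 + 100·log₂ n ≤ 700 → log₂ n ≤ (700 − 265)/100 = 4.3500.
So n ≤ 2^4.3500 = 20.393; the largest integer n is 20.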